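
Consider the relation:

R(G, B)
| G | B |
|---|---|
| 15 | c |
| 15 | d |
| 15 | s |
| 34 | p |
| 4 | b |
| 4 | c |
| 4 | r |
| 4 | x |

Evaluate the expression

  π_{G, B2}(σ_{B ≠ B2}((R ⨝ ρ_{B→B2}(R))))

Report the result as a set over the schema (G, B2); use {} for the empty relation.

ρ[B→B2]: schema becomes (G, B2); tuples unchanged.
Joining R and ρ_{B→B2}(R) on G yields {(15, c, c), (15, c, d), (15, c, s), (15, d, c), (15, d, d), (15, d, s), (15, s, c), (15, s, d), (15, s, s), (34, p, p), (4, b, b), (4, b, c), (4, b, r), (4, b, x), (4, c, b), (4, c, c), (4, c, r), (4, c, x), (4, r, b), (4, r, c), (4, r, r), (4, r, x), (4, x, b), (4, x, c), (4, x, r), (4, x, x)}.
Filtering on B ≠ B2 leaves {(15, c, d), (15, c, s), (15, d, c), (15, d, s), (15, s, c), (15, s, d), (4, b, c), (4, b, r), (4, b, x), (4, c, b), (4, c, r), (4, c, x), (4, r, b), (4, r, c), (4, r, x), (4, x, b), (4, x, c), (4, x, r)}.
π_{G, B2} gives {(15, c), (15, d), (15, s), (4, b), (4, c), (4, r), (4, x)} (11 duplicate(s) eliminated).

{(15, c), (15, d), (15, s), (4, b), (4, c), (4, r), (4, x)}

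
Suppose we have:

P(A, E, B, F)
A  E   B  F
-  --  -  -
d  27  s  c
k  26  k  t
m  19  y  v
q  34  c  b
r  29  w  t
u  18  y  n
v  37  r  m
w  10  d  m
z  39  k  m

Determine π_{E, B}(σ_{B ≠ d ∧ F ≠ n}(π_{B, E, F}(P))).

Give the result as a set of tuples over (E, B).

{(19, y), (26, k), (27, s), (29, w), (34, c), (37, r), (39, k)}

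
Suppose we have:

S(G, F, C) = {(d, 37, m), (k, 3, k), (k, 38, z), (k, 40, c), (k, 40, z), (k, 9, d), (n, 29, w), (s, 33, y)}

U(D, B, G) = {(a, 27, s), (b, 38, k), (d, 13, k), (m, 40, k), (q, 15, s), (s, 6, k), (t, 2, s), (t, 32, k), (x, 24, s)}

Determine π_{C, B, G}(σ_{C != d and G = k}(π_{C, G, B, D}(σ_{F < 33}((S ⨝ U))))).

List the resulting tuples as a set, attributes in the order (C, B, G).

{(k, 13, k), (k, 32, k), (k, 38, k), (k, 40, k), (k, 6, k)}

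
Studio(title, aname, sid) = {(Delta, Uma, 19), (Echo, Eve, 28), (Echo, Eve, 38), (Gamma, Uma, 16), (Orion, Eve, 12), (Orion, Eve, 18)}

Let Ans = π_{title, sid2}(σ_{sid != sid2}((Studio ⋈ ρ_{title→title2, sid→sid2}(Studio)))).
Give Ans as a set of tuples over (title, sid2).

ρ[title→title2, sid→sid2]: schema becomes (title2, aname, sid2); tuples unchanged.
Studio ⋈ ρ_{title→title2, sid→sid2}(Studio) (natural join on aname): {(Delta, Uma, 19, Delta, 19), (Delta, Uma, 19, Gamma, 16), (Echo, Eve, 28, Echo, 28), (Echo, Eve, 28, Echo, 38), (Echo, Eve, 28, Orion, 12), (Echo, Eve, 28, Orion, 18), (Echo, Eve, 38, Echo, 28), (Echo, Eve, 38, Echo, 38), (Echo, Eve, 38, Orion, 12), (Echo, Eve, 38, Orion, 18), (Gamma, Uma, 16, Delta, 19), (Gamma, Uma, 16, Gamma, 16), (Orion, Eve, 12, Echo, 28), (Orion, Eve, 12, Echo, 38), (Orion, Eve, 12, Orion, 12), (Orion, Eve, 12, Orion, 18), (Orion, Eve, 18, Echo, 28), (Orion, Eve, 18, Echo, 38), (Orion, Eve, 18, Orion, 12), (Orion, Eve, 18, Orion, 18)}
Selection sid != sid2: {(Delta, Uma, 19, Gamma, 16), (Echo, Eve, 28, Echo, 38), (Echo, Eve, 28, Orion, 12), (Echo, Eve, 28, Orion, 18), (Echo, Eve, 38, Echo, 28), (Echo, Eve, 38, Orion, 12), (Echo, Eve, 38, Orion, 18), (Gamma, Uma, 16, Delta, 19), (Orion, Eve, 12, Echo, 28), (Orion, Eve, 12, Echo, 38), (Orion, Eve, 12, Orion, 18), (Orion, Eve, 18, Echo, 28), (Orion, Eve, 18, Echo, 38), (Orion, Eve, 18, Orion, 12)}
π_{title, sid2} gives {(Delta, 16), (Echo, 12), (Echo, 18), (Echo, 28), (Echo, 38), (Gamma, 19), (Orion, 12), (Orion, 18), (Orion, 28), (Orion, 38)} (4 duplicate(s) eliminated).

{(Delta, 16), (Echo, 12), (Echo, 18), (Echo, 28), (Echo, 38), (Gamma, 19), (Orion, 12), (Orion, 18), (Orion, 28), (Orion, 38)}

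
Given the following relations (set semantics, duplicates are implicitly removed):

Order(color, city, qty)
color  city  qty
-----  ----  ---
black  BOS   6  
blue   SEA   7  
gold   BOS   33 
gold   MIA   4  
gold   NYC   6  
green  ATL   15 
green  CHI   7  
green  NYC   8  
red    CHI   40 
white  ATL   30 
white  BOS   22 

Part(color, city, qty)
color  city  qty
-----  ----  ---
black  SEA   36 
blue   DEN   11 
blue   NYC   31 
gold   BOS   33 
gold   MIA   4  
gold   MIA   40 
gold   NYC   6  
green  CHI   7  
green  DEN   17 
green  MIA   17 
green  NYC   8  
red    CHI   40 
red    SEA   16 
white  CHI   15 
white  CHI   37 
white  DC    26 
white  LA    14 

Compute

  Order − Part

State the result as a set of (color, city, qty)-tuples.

{(black, BOS, 6), (blue, SEA, 7), (green, ATL, 15), (white, ATL, 30), (white, BOS, 22)}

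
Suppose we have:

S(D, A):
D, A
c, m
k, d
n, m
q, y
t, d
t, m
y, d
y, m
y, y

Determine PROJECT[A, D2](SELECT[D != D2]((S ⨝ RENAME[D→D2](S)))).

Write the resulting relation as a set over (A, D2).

ρ[D→D2]: schema becomes (D2, A); tuples unchanged.
Natural join on A: {(c, m, c), (c, m, n), (c, m, t), (c, m, y), (k, d, k), (k, d, t), (k, d, y), (n, m, c), (n, m, n), (n, m, t), (n, m, y), (q, y, q), (q, y, y), (t, d, k), (t, d, t), (t, d, y), (t, m, c), (t, m, n), (t, m, t), (t, m, y), (y, d, k), (y, d, t), (y, d, y), (y, m, c), (y, m, n), (y, m, t), (y, m, y), (y, y, q), (y, y, y)}
σ[D != D2]: keep tuples satisfying D != D2 → {(c, m, n), (c, m, t), (c, m, y), (k, d, t), (k, d, y), (n, m, c), (n, m, t), (n, m, y), (q, y, y), (t, d, k), (t, d, y), (t, m, c), (t, m, n), (t, m, y), (y, d, k), (y, d, t), (y, m, c), (y, m, n), (y, m, t), (y, y, q)}
Keep only column(s) A, D2 (11 duplicate(s) eliminated): {(d, k), (d, t), (d, y), (m, c), (m, n), (m, t), (m, y), (y, q), (y, y)}

{(d, k), (d, t), (d, y), (m, c), (m, n), (m, t), (m, y), (y, q), (y, y)}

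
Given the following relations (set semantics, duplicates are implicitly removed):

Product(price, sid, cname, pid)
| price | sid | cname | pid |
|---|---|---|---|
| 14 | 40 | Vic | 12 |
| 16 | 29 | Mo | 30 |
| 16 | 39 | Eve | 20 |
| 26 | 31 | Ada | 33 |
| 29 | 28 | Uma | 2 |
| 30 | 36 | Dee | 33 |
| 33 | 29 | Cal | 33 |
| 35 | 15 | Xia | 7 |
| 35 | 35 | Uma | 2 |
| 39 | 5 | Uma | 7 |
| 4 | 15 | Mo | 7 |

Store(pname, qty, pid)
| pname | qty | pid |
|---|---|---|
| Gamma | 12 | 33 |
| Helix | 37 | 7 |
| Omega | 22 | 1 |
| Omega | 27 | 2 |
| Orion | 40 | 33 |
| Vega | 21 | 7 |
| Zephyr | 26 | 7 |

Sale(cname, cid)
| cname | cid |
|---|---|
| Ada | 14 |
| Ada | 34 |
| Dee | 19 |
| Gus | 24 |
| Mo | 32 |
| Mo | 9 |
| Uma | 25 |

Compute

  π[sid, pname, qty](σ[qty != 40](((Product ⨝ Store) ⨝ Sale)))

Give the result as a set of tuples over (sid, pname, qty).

{(15, Helix, 37), (15, Vega, 21), (15, Zephyr, 26), (28, Omega, 27), (31, Gamma, 12), (35, Omega, 27), (36, Gamma, 12), (5, Helix, 37), (5, Vega, 21), (5, Zephyr, 26)}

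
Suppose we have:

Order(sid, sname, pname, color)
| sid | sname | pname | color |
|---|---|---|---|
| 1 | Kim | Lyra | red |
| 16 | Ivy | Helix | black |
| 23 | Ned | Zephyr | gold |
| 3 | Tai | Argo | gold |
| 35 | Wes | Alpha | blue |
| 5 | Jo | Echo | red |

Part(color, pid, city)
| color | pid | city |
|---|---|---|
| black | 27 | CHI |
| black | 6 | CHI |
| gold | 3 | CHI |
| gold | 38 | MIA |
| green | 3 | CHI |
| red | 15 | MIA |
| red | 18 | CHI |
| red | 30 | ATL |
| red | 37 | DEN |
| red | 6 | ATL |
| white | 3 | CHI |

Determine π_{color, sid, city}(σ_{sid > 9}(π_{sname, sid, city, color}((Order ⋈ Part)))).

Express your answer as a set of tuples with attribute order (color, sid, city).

Joining Order and Part on color yields {(1, Kim, Lyra, red, 15, MIA), (1, Kim, Lyra, red, 18, CHI), (1, Kim, Lyra, red, 30, ATL), (1, Kim, Lyra, red, 37, DEN), (1, Kim, Lyra, red, 6, ATL), (16, Ivy, Helix, black, 27, CHI), (16, Ivy, Helix, black, 6, CHI), (23, Ned, Zephyr, gold, 3, CHI), (23, Ned, Zephyr, gold, 38, MIA), (3, Tai, Argo, gold, 3, CHI), (3, Tai, Argo, gold, 38, MIA), (5, Jo, Echo, red, 15, MIA), (5, Jo, Echo, red, 18, CHI), (5, Jo, Echo, red, 30, ATL), (5, Jo, Echo, red, 37, DEN), (5, Jo, Echo, red, 6, ATL)}.
π_{sname, sid, city, color} gives {(Ivy, 16, CHI, black), (Jo, 5, ATL, red), (Jo, 5, CHI, red), (Jo, 5, DEN, red), (Jo, 5, MIA, red), (Kim, 1, ATL, red), (Kim, 1, CHI, red), (Kim, 1, DEN, red), (Kim, 1, MIA, red), (Ned, 23, CHI, gold), (Ned, 23, MIA, gold), (Tai, 3, CHI, gold), (Tai, 3, MIA, gold)} (3 duplicate(s) eliminated).
σ[sid > 9]: keep tuples satisfying sid > 9 → {(Ivy, 16, CHI, black), (Ned, 23, CHI, gold), (Ned, 23, MIA, gold)}
π_{color, sid, city} gives {(black, 16, CHI), (gold, 23, CHI), (gold, 23, MIA)}.

{(black, 16, CHI), (gold, 23, CHI), (gold, 23, MIA)}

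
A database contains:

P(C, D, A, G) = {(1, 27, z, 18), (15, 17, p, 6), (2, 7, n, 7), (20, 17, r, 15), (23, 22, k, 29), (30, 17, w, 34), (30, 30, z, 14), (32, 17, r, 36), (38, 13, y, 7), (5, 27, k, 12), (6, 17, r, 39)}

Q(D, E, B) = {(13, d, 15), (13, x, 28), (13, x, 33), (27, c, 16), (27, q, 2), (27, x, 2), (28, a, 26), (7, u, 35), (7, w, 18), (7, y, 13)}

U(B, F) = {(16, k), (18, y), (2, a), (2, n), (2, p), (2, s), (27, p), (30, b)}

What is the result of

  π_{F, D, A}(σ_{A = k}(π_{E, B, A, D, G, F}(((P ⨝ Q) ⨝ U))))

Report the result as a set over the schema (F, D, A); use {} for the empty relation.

Natural join on D: {(1, 27, z, 18, c, 16), (1, 27, z, 18, q, 2), (1, 27, z, 18, x, 2), (2, 7, n, 7, u, 35), (2, 7, n, 7, w, 18), (2, 7, n, 7, y, 13), (38, 13, y, 7, d, 15), (38, 13, y, 7, x, 28), (38, 13, y, 7, x, 33), (5, 27, k, 12, c, 16), (5, 27, k, 12, q, 2), (5, 27, k, 12, x, 2)}
Natural join on B: {(1, 27, z, 18, c, 16, k), (1, 27, z, 18, q, 2, a), (1, 27, z, 18, q, 2, n), (1, 27, z, 18, q, 2, p), (1, 27, z, 18, q, 2, s), (1, 27, z, 18, x, 2, a), (1, 27, z, 18, x, 2, n), (1, 27, z, 18, x, 2, p), (1, 27, z, 18, x, 2, s), (2, 7, n, 7, w, 18, y), (5, 27, k, 12, c, 16, k), (5, 27, k, 12, q, 2, a), (5, 27, k, 12, q, 2, n), (5, 27, k, 12, q, 2, p), (5, 27, k, 12, q, 2, s), (5, 27, k, 12, x, 2, a), (5, 27, k, 12, x, 2, n), (5, 27, k, 12, x, 2, p), (5, 27, k, 12, x, 2, s)}
Keep only column(s) E, B, A, D, G, F: {(c, 16, k, 27, 12, k), (c, 16, z, 27, 18, k), (q, 2, k, 27, 12, a), (q, 2, k, 27, 12, n), (q, 2, k, 27, 12, p), (q, 2, k, 27, 12, s), (q, 2, z, 27, 18, a), (q, 2, z, 27, 18, n), (q, 2, z, 27, 18, p), (q, 2, z, 27, 18, s), (w, 18, n, 7, 7, y), (x, 2, k, 27, 12, a), (x, 2, k, 27, 12, n), (x, 2, k, 27, 12, p), (x, 2, k, 27, 12, s), (x, 2, z, 27, 18, a), (x, 2, z, 27, 18, n), (x, 2, z, 27, 18, p), (x, 2, z, 27, 18, s)}
Filtering on A = k leaves {(c, 16, k, 27, 12, k), (q, 2, k, 27, 12, a), (q, 2, k, 27, 12, n), (q, 2, k, 27, 12, p), (q, 2, k, 27, 12, s), (x, 2, k, 27, 12, a), (x, 2, k, 27, 12, n), (x, 2, k, 27, 12, p), (x, 2, k, 27, 12, s)}.
Keep only column(s) F, D, A (4 duplicate(s) eliminated): {(a, 27, k), (k, 27, k), (n, 27, k), (p, 27, k), (s, 27, k)}

{(a, 27, k), (k, 27, k), (n, 27, k), (p, 27, k), (s, 27, k)}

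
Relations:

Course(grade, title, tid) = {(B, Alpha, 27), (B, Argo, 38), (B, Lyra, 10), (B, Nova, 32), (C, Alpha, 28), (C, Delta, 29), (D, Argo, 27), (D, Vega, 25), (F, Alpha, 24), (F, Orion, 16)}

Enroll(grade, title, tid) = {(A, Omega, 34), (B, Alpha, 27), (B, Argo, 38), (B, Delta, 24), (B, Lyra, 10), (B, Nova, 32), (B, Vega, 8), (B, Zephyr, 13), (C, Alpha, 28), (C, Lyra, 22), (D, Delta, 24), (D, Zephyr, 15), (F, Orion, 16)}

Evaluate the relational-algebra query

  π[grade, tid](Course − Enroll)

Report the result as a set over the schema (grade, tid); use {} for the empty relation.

Taking the difference: {(C, Delta, 29), (D, Argo, 27), (D, Vega, 25), (F, Alpha, 24)}
π[grade, tid]: project onto (grade, tid) → {(C, 29), (D, 25), (D, 27), (F, 24)}

{(C, 29), (D, 25), (D, 27), (F, 24)}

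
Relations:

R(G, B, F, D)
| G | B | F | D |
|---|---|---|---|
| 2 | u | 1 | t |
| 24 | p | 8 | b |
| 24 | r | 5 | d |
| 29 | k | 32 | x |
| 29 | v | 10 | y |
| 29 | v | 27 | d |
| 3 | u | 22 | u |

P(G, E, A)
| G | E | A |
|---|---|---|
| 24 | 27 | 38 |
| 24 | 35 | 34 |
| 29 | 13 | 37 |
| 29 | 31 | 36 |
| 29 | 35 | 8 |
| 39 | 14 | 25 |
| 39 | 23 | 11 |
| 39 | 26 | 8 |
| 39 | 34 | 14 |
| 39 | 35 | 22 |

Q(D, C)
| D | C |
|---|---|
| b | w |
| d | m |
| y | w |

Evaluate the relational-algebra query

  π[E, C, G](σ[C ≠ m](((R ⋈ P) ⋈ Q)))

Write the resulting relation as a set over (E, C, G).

{(13, w, 29), (27, w, 24), (31, w, 29), (35, w, 24), (35, w, 29)}

R ⋈ P (natural join on G): {(24, p, 8, b, 27, 38), (24, p, 8, b, 35, 34), (24, r, 5, d, 27, 38), (24, r, 5, d, 35, 34), (29, k, 32, x, 13, 37), (29, k, 32, x, 31, 36), (29, k, 32, x, 35, 8), (29, v, 10, y, 13, 37), (29, v, 10, y, 31, 36), (29, v, 10, y, 35, 8), (29, v, 27, d, 13, 37), (29, v, 27, d, 31, 36), (29, v, 27, d, 35, 8)}
(R ⋈ P) ⋈ Q (natural join on D): {(24, p, 8, b, 27, 38, w), (24, p, 8, b, 35, 34, w), (24, r, 5, d, 27, 38, m), (24, r, 5, d, 35, 34, m), (29, v, 10, y, 13, 37, w), (29, v, 10, y, 31, 36, w), (29, v, 10, y, 35, 8, w), (29, v, 27, d, 13, 37, m), (29, v, 27, d, 31, 36, m), (29, v, 27, d, 35, 8, m)}
σ[C ≠ m]: keep tuples satisfying C ≠ m → {(24, p, 8, b, 27, 38, w), (24, p, 8, b, 35, 34, w), (29, v, 10, y, 13, 37, w), (29, v, 10, y, 31, 36, w), (29, v, 10, y, 35, 8, w)}
Projecting to E, C, G: {(13, w, 29), (27, w, 24), (31, w, 29), (35, w, 24), (35, w, 29)}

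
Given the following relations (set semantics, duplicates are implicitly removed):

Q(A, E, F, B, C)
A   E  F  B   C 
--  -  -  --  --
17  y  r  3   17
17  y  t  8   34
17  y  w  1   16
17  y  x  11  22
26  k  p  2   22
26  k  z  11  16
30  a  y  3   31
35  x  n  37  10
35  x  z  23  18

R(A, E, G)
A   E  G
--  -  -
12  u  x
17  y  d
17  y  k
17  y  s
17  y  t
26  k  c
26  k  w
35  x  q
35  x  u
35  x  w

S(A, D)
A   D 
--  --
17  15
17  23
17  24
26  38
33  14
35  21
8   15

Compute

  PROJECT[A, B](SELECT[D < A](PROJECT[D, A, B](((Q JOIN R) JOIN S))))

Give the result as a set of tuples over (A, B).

{(17, 1), (17, 11), (17, 3), (17, 8), (35, 23), (35, 37)}

Natural join on A, E: {(17, y, r, 3, 17, d), (17, y, r, 3, 17, k), (17, y, r, 3, 17, s), (17, y, r, 3, 17, t), (17, y, t, 8, 34, d), (17, y, t, 8, 34, k), (17, y, t, 8, 34, s), (17, y, t, 8, 34, t), (17, y, w, 1, 16, d), (17, y, w, 1, 16, k), (17, y, w, 1, 16, s), (17, y, w, 1, 16, t), (17, y, x, 11, 22, d), (17, y, x, 11, 22, k), (17, y, x, 11, 22, s), (17, y, x, 11, 22, t), (26, k, p, 2, 22, c), (26, k, p, 2, 22, w), (26, k, z, 11, 16, c), (26, k, z, 11, 16, w), (35, x, n, 37, 10, q), (35, x, n, 37, 10, u), (35, x, n, 37, 10, w), (35, x, z, 23, 18, q), (35, x, z, 23, 18, u), (35, x, z, 23, 18, w)}
Natural join on A: {(17, y, r, 3, 17, d, 15), (17, y, r, 3, 17, d, 23), (17, y, r, 3, 17, d, 24), (17, y, r, 3, 17, k, 15), (17, y, r, 3, 17, k, 23), (17, y, r, 3, 17, k, 24), (17, y, r, 3, 17, s, 15), (17, y, r, 3, 17, s, 23), (17, y, r, 3, 17, s, 24), (17, y, r, 3, 17, t, 15), (17, y, r, 3, 17, t, 23), (17, y, r, 3, 17, t, 24), (17, y, t, 8, 34, d, 15), (17, y, t, 8, 34, d, 23), (17, y, t, 8, 34, d, 24), (17, y, t, 8, 34, k, 15), (17, y, t, 8, 34, k, 23), (17, y, t, 8, 34, k, 24), (17, y, t, 8, 34, s, 15), (17, y, t, 8, 34, s, 23), (17, y, t, 8, 34, s, 24), (17, y, t, 8, 34, t, 15), (17, y, t, 8, 34, t, 23), (17, y, t, 8, 34, t, 24), (17, y, w, 1, 16, d, 15), (17, y, w, 1, 16, d, 23), (17, y, w, 1, 16, d, 24), (17, y, w, 1, 16, k, 15), (17, y, w, 1, 16, k, 23), (17, y, w, 1, 16, k, 24), (17, y, w, 1, 16, s, 15), (17, y, w, 1, 16, s, 23), (17, y, w, 1, 16, s, 24), (17, y, w, 1, 16, t, 15), (17, y, w, 1, 16, t, 23), (17, y, w, 1, 16, t, 24), (17, y, x, 11, 22, d, 15), (17, y, x, 11, 22, d, 23), (17, y, x, 11, 22, d, 24), (17, y, x, 11, 22, k, 15), (17, y, x, 11, 22, k, 23), (17, y, x, 11, 22, k, 24), (17, y, x, 11, 22, s, 15), (17, y, x, 11, 22, s, 23), (17, y, x, 11, 22, s, 24), (17, y, x, 11, 22, t, 15), (17, y, x, 11, 22, t, 23), (17, y, x, 11, 22, t, 24), (26, k, p, 2, 22, c, 38), (26, k, p, 2, 22, w, 38), (26, k, z, 11, 16, c, 38), (26, k, z, 11, 16, w, 38), (35, x, n, 37, 10, q, 21), (35, x, n, 37, 10, u, 21), (35, x, n, 37, 10, w, 21), (35, x, z, 23, 18, q, 21), (35, x, z, 23, 18, u, 21), (35, x, z, 23, 18, w, 21)}
π_{D, A, B} gives {(15, 17, 1), (15, 17, 11), (15, 17, 3), (15, 17, 8), (21, 35, 23), (21, 35, 37), (23, 17, 1), (23, 17, 11), (23, 17, 3), (23, 17, 8), (24, 17, 1), (24, 17, 11), (24, 17, 3), (24, 17, 8), (38, 26, 11), (38, 26, 2)} (42 duplicate(s) eliminated).
Apply σ_{D < A}; surviving tuples: {(15, 17, 1), (15, 17, 11), (15, 17, 3), (15, 17, 8), (21, 35, 23), (21, 35, 37)}
π_{A, B} gives {(17, 1), (17, 11), (17, 3), (17, 8), (35, 23), (35, 37)}.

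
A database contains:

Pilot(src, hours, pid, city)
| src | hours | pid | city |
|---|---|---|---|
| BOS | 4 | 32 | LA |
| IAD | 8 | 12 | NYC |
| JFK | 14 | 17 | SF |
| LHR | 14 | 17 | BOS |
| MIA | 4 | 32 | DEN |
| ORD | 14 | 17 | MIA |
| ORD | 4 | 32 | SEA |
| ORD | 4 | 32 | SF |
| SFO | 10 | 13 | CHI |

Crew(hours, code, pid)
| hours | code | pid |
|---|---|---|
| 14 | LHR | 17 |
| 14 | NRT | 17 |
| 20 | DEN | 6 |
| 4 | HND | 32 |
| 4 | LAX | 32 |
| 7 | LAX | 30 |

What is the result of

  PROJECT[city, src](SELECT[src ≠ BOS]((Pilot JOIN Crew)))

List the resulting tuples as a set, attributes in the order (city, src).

Pilot ⋈ Crew (natural join on hours, pid): {(BOS, 4, 32, LA, HND), (BOS, 4, 32, LA, LAX), (JFK, 14, 17, SF, LHR), (JFK, 14, 17, SF, NRT), (LHR, 14, 17, BOS, LHR), (LHR, 14, 17, BOS, NRT), (MIA, 4, 32, DEN, HND), (MIA, 4, 32, DEN, LAX), (ORD, 14, 17, MIA, LHR), (ORD, 14, 17, MIA, NRT), (ORD, 4, 32, SEA, HND), (ORD, 4, 32, SEA, LAX), (ORD, 4, 32, SF, HND), (ORD, 4, 32, SF, LAX)}
Filtering on src ≠ BOS leaves {(JFK, 14, 17, SF, LHR), (JFK, 14, 17, SF, NRT), (LHR, 14, 17, BOS, LHR), (LHR, 14, 17, BOS, NRT), (MIA, 4, 32, DEN, HND), (MIA, 4, 32, DEN, LAX), (ORD, 14, 17, MIA, LHR), (ORD, 14, 17, MIA, NRT), (ORD, 4, 32, SEA, HND), (ORD, 4, 32, SEA, LAX), (ORD, 4, 32, SF, HND), (ORD, 4, 32, SF, LAX)}.
π_{city, src} gives {(BOS, LHR), (DEN, MIA), (MIA, ORD), (SEA, ORD), (SF, JFK), (SF, ORD)} (6 duplicate(s) eliminated).

{(BOS, LHR), (DEN, MIA), (MIA, ORD), (SEA, ORD), (SF, JFK), (SF, ORD)}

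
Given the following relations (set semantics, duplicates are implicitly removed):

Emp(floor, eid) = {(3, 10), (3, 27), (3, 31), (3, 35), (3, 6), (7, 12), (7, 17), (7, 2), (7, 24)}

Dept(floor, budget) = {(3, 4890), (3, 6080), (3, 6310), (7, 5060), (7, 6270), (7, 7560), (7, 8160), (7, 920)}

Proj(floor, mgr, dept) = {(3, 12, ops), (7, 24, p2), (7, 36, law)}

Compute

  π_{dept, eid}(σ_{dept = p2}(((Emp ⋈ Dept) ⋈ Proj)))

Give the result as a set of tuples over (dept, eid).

Emp ⋈ Dept (natural join on floor): {(3, 10, 4890), (3, 10, 6080), (3, 10, 6310), (3, 27, 4890), (3, 27, 6080), (3, 27, 6310), (3, 31, 4890), (3, 31, 6080), (3, 31, 6310), (3, 35, 4890), (3, 35, 6080), (3, 35, 6310), (3, 6, 4890), (3, 6, 6080), (3, 6, 6310), (7, 12, 5060), (7, 12, 6270), (7, 12, 7560), (7, 12, 8160), (7, 12, 920), (7, 17, 5060), (7, 17, 6270), (7, 17, 7560), (7, 17, 8160), (7, 17, 920), (7, 2, 5060), (7, 2, 6270), (7, 2, 7560), (7, 2, 8160), (7, 2, 920), (7, 24, 5060), (7, 24, 6270), (7, 24, 7560), (7, 24, 8160), (7, 24, 920)}
(Emp ⋈ Dept) ⋈ Proj (natural join on floor): {(3, 10, 4890, 12, ops), (3, 10, 6080, 12, ops), (3, 10, 6310, 12, ops), (3, 27, 4890, 12, ops), (3, 27, 6080, 12, ops), (3, 27, 6310, 12, ops), (3, 31, 4890, 12, ops), (3, 31, 6080, 12, ops), (3, 31, 6310, 12, ops), (3, 35, 4890, 12, ops), (3, 35, 6080, 12, ops), (3, 35, 6310, 12, ops), (3, 6, 4890, 12, ops), (3, 6, 6080, 12, ops), (3, 6, 6310, 12, ops), (7, 12, 5060, 24, p2), (7, 12, 5060, 36, law), (7, 12, 6270, 24, p2), (7, 12, 6270, 36, law), (7, 12, 7560, 24, p2), (7, 12, 7560, 36, law), (7, 12, 8160, 24, p2), (7, 12, 8160, 36, law), (7, 12, 920, 24, p2), (7, 12, 920, 36, law), (7, 17, 5060, 24, p2), (7, 17, 5060, 36, law), (7, 17, 6270, 24, p2), (7, 17, 6270, 36, law), (7, 17, 7560, 24, p2), (7, 17, 7560, 36, law), (7, 17, 8160, 24, p2), (7, 17, 8160, 36, law), (7, 17, 920, 24, p2), (7, 17, 920, 36, law), (7, 2, 5060, 24, p2), (7, 2, 5060, 36, law), (7, 2, 6270, 24, p2), (7, 2, 6270, 36, law), (7, 2, 7560, 24, p2), (7, 2, 7560, 36, law), (7, 2, 8160, 24, p2), (7, 2, 8160, 36, law), (7, 2, 920, 24, p2), (7, 2, 920, 36, law), (7, 24, 5060, 24, p2), (7, 24, 5060, 36, law), (7, 24, 6270, 24, p2), (7, 24, 6270, 36, law), (7, 24, 7560, 24, p2), (7, 24, 7560, 36, law), (7, 24, 8160, 24, p2), (7, 24, 8160, 36, law), (7, 24, 920, 24, p2), (7, 24, 920, 36, law)}
Apply σ_{dept = p2}; surviving tuples: {(7, 12, 5060, 24, p2), (7, 12, 6270, 24, p2), (7, 12, 7560, 24, p2), (7, 12, 8160, 24, p2), (7, 12, 920, 24, p2), (7, 17, 5060, 24, p2), (7, 17, 6270, 24, p2), (7, 17, 7560, 24, p2), (7, 17, 8160, 24, p2), (7, 17, 920, 24, p2), (7, 2, 5060, 24, p2), (7, 2, 6270, 24, p2), (7, 2, 7560, 24, p2), (7, 2, 8160, 24, p2), (7, 2, 920, 24, p2), (7, 24, 5060, 24, p2), (7, 24, 6270, 24, p2), (7, 24, 7560, 24, p2), (7, 24, 8160, 24, p2), (7, 24, 920, 24, p2)}
Keep only column(s) dept, eid (16 duplicate(s) eliminated): {(p2, 12), (p2, 17), (p2, 2), (p2, 24)}

{(p2, 12), (p2, 17), (p2, 2), (p2, 24)}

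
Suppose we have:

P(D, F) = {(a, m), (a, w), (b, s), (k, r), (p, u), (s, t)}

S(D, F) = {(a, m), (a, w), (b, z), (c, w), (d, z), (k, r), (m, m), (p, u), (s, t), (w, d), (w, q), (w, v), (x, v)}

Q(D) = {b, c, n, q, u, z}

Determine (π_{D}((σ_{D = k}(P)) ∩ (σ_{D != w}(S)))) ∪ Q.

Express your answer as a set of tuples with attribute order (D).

Filtering on D = k leaves {(k, r)}.
Filtering on D != w leaves {(a, m), (a, w), (b, z), (c, w), (d, z), (k, r), (m, m), (p, u), (s, t), (x, v)}.
Taking the intersection: {(k, r)}
Projecting to D: {k}
Taking the union: {b, c, k, n, q, u, z}

{b, c, k, n, q, u, z}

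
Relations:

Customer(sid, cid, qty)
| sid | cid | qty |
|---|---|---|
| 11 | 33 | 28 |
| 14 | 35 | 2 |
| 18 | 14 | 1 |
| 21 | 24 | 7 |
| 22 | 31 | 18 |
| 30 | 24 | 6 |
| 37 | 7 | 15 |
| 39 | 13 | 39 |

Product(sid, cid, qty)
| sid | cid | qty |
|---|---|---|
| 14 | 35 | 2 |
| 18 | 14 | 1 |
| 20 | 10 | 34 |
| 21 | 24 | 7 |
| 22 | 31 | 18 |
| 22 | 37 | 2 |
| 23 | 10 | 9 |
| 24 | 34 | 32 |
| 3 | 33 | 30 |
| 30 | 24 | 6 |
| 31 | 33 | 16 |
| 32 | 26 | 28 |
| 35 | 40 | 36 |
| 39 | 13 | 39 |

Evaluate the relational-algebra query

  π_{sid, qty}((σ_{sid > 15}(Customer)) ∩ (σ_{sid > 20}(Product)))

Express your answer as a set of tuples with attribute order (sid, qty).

σ[sid > 15]: keep tuples satisfying sid > 15 → {(18, 14, 1), (21, 24, 7), (22, 31, 18), (30, 24, 6), (37, 7, 15), (39, 13, 39)}
σ[sid > 20]: keep tuples satisfying sid > 20 → {(21, 24, 7), (22, 31, 18), (22, 37, 2), (23, 10, 9), (24, 34, 32), (30, 24, 6), (31, 33, 16), (32, 26, 28), (35, 40, 36), (39, 13, 39)}
Intersection: {(18, 14, 1), (21, 24, 7), (22, 31, 18), (30, 24, 6), (37, 7, 15), (39, 13, 39)} with {(21, 24, 7), (22, 31, 18), (22, 37, 2), (23, 10, 9), (24, 34, 32), (30, 24, 6), (31, 33, 16), (32, 26, 28), (35, 40, 36), (39, 13, 39)} → {(21, 24, 7), (22, 31, 18), (30, 24, 6), (39, 13, 39)}
Projecting to sid, qty: {(21, 7), (22, 18), (30, 6), (39, 39)}

{(21, 7), (22, 18), (30, 6), (39, 39)}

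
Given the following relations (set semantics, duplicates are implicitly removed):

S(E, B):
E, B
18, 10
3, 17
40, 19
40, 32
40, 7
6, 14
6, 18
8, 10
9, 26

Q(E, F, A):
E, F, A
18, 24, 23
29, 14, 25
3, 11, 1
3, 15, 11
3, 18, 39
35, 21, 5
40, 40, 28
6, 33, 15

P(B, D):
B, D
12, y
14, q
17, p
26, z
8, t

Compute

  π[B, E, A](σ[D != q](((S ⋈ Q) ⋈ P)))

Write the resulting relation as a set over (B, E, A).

Natural join on E: {(18, 10, 24, 23), (3, 17, 11, 1), (3, 17, 15, 11), (3, 17, 18, 39), (40, 19, 40, 28), (40, 32, 40, 28), (40, 7, 40, 28), (6, 14, 33, 15), (6, 18, 33, 15)}
Natural join on B: {(3, 17, 11, 1, p), (3, 17, 15, 11, p), (3, 17, 18, 39, p), (6, 14, 33, 15, q)}
Selection D != q: {(3, 17, 11, 1, p), (3, 17, 15, 11, p), (3, 17, 18, 39, p)}
π_{B, E, A} gives {(17, 3, 1), (17, 3, 11), (17, 3, 39)}.

{(17, 3, 1), (17, 3, 11), (17, 3, 39)}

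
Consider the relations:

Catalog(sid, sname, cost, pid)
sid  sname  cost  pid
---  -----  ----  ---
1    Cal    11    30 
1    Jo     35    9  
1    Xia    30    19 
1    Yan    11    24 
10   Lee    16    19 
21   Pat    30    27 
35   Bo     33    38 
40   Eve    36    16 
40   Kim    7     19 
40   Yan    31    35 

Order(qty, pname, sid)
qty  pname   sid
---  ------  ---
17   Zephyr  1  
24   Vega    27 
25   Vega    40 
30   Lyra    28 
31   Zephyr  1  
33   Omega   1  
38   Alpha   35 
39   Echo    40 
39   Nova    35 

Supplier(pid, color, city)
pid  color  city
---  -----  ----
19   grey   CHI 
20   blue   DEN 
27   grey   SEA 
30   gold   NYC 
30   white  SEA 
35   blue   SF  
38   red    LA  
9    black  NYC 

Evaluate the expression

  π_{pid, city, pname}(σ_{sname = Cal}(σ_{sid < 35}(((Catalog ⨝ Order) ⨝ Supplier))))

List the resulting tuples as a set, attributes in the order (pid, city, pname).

{(30, NYC, Omega), (30, NYC, Zephyr), (30, SEA, Omega), (30, SEA, Zephyr)}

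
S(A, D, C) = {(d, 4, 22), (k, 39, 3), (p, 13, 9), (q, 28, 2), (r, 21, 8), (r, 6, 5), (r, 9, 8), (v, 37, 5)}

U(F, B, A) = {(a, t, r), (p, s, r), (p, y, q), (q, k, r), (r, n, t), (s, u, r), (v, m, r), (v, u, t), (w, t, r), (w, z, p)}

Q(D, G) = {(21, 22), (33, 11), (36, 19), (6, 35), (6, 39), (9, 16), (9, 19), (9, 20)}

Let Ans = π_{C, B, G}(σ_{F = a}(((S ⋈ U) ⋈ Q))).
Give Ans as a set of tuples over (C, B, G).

{(5, t, 35), (5, t, 39), (8, t, 16), (8, t, 19), (8, t, 20), (8, t, 22)}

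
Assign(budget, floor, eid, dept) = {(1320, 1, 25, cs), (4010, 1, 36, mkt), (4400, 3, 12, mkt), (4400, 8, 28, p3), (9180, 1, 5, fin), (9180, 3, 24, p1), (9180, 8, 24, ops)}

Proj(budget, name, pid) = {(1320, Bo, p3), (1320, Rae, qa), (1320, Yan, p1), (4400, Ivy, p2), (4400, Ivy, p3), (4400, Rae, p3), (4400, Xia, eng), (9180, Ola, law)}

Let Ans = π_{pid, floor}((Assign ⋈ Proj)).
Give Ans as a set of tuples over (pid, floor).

Natural join on budget: {(1320, 1, 25, cs, Bo, p3), (1320, 1, 25, cs, Rae, qa), (1320, 1, 25, cs, Yan, p1), (4400, 3, 12, mkt, Ivy, p2), (4400, 3, 12, mkt, Ivy, p3), (4400, 3, 12, mkt, Rae, p3), (4400, 3, 12, mkt, Xia, eng), (4400, 8, 28, p3, Ivy, p2), (4400, 8, 28, p3, Ivy, p3), (4400, 8, 28, p3, Rae, p3), (4400, 8, 28, p3, Xia, eng), (9180, 1, 5, fin, Ola, law), (9180, 3, 24, p1, Ola, law), (9180, 8, 24, ops, Ola, law)}
π[pid, floor]: project onto (pid, floor) (2 duplicate(s) eliminated) → {(eng, 3), (eng, 8), (law, 1), (law, 3), (law, 8), (p1, 1), (p2, 3), (p2, 8), (p3, 1), (p3, 3), (p3, 8), (qa, 1)}

{(eng, 3), (eng, 8), (law, 1), (law, 3), (law, 8), (p1, 1), (p2, 3), (p2, 8), (p3, 1), (p3, 3), (p3, 8), (qa, 1)}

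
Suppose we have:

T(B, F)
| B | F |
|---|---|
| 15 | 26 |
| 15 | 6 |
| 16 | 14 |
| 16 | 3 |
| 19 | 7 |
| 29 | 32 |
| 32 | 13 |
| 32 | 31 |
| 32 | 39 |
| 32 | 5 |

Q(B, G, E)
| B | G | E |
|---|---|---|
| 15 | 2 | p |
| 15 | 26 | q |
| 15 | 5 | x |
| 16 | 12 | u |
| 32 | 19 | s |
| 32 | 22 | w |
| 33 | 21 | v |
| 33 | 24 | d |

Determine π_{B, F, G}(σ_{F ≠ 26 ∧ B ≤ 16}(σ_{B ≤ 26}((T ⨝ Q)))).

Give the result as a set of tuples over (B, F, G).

T ⋈ Q (natural join on B): {(15, 26, 2, p), (15, 26, 26, q), (15, 26, 5, x), (15, 6, 2, p), (15, 6, 26, q), (15, 6, 5, x), (16, 14, 12, u), (16, 3, 12, u), (32, 13, 19, s), (32, 13, 22, w), (32, 31, 19, s), (32, 31, 22, w), (32, 39, 19, s), (32, 39, 22, w), (32, 5, 19, s), (32, 5, 22, w)}
Selection B ≤ 26: {(15, 26, 2, p), (15, 26, 26, q), (15, 26, 5, x), (15, 6, 2, p), (15, 6, 26, q), (15, 6, 5, x), (16, 14, 12, u), (16, 3, 12, u)}
Selection F ≠ 26 ∧ B ≤ 16: {(15, 6, 2, p), (15, 6, 26, q), (15, 6, 5, x), (16, 14, 12, u), (16, 3, 12, u)}
π[B, F, G]: project onto (B, F, G) → {(15, 6, 2), (15, 6, 26), (15, 6, 5), (16, 14, 12), (16, 3, 12)}

{(15, 6, 2), (15, 6, 26), (15, 6, 5), (16, 14, 12), (16, 3, 12)}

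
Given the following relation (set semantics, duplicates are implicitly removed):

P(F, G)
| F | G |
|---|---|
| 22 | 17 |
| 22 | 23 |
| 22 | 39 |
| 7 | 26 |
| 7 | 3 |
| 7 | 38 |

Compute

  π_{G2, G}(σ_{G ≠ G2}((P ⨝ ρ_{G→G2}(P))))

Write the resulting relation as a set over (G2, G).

ρ[G→G2]: schema becomes (F, G2); tuples unchanged.
Natural join on F: {(22, 17, 17), (22, 17, 23), (22, 17, 39), (22, 23, 17), (22, 23, 23), (22, 23, 39), (22, 39, 17), (22, 39, 23), (22, 39, 39), (7, 26, 26), (7, 26, 3), (7, 26, 38), (7, 3, 26), (7, 3, 3), (7, 3, 38), (7, 38, 26), (7, 38, 3), (7, 38, 38)}
Selection G ≠ G2: {(22, 17, 23), (22, 17, 39), (22, 23, 17), (22, 23, 39), (22, 39, 17), (22, 39, 23), (7, 26, 3), (7, 26, 38), (7, 3, 26), (7, 3, 38), (7, 38, 26), (7, 38, 3)}
π_{G2, G} gives {(17, 23), (17, 39), (23, 17), (23, 39), (26, 3), (26, 38), (3, 26), (3, 38), (38, 26), (38, 3), (39, 17), (39, 23)}.

{(17, 23), (17, 39), (23, 17), (23, 39), (26, 3), (26, 38), (3, 26), (3, 38), (38, 26), (38, 3), (39, 17), (39, 23)}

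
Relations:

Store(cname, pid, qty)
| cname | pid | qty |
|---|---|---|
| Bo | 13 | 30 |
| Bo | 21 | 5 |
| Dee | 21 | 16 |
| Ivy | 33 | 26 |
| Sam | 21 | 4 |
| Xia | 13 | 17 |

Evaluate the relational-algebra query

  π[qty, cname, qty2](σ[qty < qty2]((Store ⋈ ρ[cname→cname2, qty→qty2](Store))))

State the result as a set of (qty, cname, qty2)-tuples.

{(17, Xia, 30), (4, Sam, 16), (4, Sam, 5), (5, Bo, 16)}

ρ[cname→cname2, qty→qty2]: schema becomes (cname2, pid, qty2); tuples unchanged.
Natural join on pid: {(Bo, 13, 30, Bo, 30), (Bo, 13, 30, Xia, 17), (Bo, 21, 5, Bo, 5), (Bo, 21, 5, Dee, 16), (Bo, 21, 5, Sam, 4), (Dee, 21, 16, Bo, 5), (Dee, 21, 16, Dee, 16), (Dee, 21, 16, Sam, 4), (Ivy, 33, 26, Ivy, 26), (Sam, 21, 4, Bo, 5), (Sam, 21, 4, Dee, 16), (Sam, 21, 4, Sam, 4), (Xia, 13, 17, Bo, 30), (Xia, 13, 17, Xia, 17)}
σ[qty < qty2]: keep tuples satisfying qty < qty2 → {(Bo, 21, 5, Dee, 16), (Sam, 21, 4, Bo, 5), (Sam, 21, 4, Dee, 16), (Xia, 13, 17, Bo, 30)}
Projecting to qty, cname, qty2: {(17, Xia, 30), (4, Sam, 16), (4, Sam, 5), (5, Bo, 16)}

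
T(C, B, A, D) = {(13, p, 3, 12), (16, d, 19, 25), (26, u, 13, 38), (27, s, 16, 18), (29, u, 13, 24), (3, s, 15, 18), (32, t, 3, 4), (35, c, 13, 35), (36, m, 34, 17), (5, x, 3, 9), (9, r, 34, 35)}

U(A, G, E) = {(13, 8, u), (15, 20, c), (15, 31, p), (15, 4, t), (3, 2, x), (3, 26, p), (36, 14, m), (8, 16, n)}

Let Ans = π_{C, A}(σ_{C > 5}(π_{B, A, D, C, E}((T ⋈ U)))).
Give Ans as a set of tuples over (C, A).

{(13, 3), (26, 13), (29, 13), (32, 3), (35, 13)}

Joining T and U on A yields {(13, p, 3, 12, 2, x), (13, p, 3, 12, 26, p), (26, u, 13, 38, 8, u), (29, u, 13, 24, 8, u), (3, s, 15, 18, 20, c), (3, s, 15, 18, 31, p), (3, s, 15, 18, 4, t), (32, t, 3, 4, 2, x), (32, t, 3, 4, 26, p), (35, c, 13, 35, 8, u), (5, x, 3, 9, 2, x), (5, x, 3, 9, 26, p)}.
π[B, A, D, C, E]: project onto (B, A, D, C, E) → {(c, 13, 35, 35, u), (p, 3, 12, 13, p), (p, 3, 12, 13, x), (s, 15, 18, 3, c), (s, 15, 18, 3, p), (s, 15, 18, 3, t), (t, 3, 4, 32, p), (t, 3, 4, 32, x), (u, 13, 24, 29, u), (u, 13, 38, 26, u), (x, 3, 9, 5, p), (x, 3, 9, 5, x)}
σ[C > 5]: keep tuples satisfying C > 5 → {(c, 13, 35, 35, u), (p, 3, 12, 13, p), (p, 3, 12, 13, x), (t, 3, 4, 32, p), (t, 3, 4, 32, x), (u, 13, 24, 29, u), (u, 13, 38, 26, u)}
π[C, A]: project onto (C, A) (2 duplicate(s) eliminated) → {(13, 3), (26, 13), (29, 13), (32, 3), (35, 13)}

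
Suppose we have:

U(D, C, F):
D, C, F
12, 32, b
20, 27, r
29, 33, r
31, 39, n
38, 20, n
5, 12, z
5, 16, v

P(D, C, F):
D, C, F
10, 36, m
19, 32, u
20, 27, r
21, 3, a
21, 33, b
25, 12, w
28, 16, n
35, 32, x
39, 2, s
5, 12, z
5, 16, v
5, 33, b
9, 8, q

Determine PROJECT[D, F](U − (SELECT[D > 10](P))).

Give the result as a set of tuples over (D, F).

{(12, b), (29, r), (31, n), (38, n), (5, v), (5, z)}

σ[D > 10]: keep tuples satisfying D > 10 → {(19, 32, u), (20, 27, r), (21, 3, a), (21, 33, b), (25, 12, w), (28, 16, n), (35, 32, x), (39, 2, s)}
Difference: {(12, 32, b), (20, 27, r), (29, 33, r), (31, 39, n), (38, 20, n), (5, 12, z), (5, 16, v)} with {(19, 32, u), (20, 27, r), (21, 3, a), (21, 33, b), (25, 12, w), (28, 16, n), (35, 32, x), (39, 2, s)} → {(12, 32, b), (29, 33, r), (31, 39, n), (38, 20, n), (5, 12, z), (5, 16, v)}
Keep only column(s) D, F: {(12, b), (29, r), (31, n), (38, n), (5, v), (5, z)}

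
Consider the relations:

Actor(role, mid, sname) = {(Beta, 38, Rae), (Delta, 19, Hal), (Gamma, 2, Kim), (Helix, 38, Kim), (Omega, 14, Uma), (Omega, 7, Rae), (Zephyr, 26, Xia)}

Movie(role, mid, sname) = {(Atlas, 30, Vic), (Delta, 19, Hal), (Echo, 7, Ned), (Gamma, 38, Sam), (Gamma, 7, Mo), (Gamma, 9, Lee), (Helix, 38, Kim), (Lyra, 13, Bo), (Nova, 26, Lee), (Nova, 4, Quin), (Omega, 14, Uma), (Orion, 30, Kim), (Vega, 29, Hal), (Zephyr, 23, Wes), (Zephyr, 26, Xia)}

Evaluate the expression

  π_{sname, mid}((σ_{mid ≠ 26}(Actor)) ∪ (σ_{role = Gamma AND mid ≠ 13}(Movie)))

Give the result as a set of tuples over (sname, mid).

{(Hal, 19), (Kim, 2), (Kim, 38), (Lee, 9), (Mo, 7), (Rae, 38), (Rae, 7), (Sam, 38), (Uma, 14)}

Filtering on mid ≠ 26 leaves {(Beta, 38, Rae), (Delta, 19, Hal), (Gamma, 2, Kim), (Helix, 38, Kim), (Omega, 14, Uma), (Omega, 7, Rae)}.
Filtering on role = Gamma AND mid ≠ 13 leaves {(Gamma, 38, Sam), (Gamma, 7, Mo), (Gamma, 9, Lee)}.
Taking the union: {(Beta, 38, Rae), (Delta, 19, Hal), (Gamma, 2, Kim), (Gamma, 38, Sam), (Gamma, 7, Mo), (Gamma, 9, Lee), (Helix, 38, Kim), (Omega, 14, Uma), (Omega, 7, Rae)}
π_{sname, mid} gives {(Hal, 19), (Kim, 2), (Kim, 38), (Lee, 9), (Mo, 7), (Rae, 38), (Rae, 7), (Sam, 38), (Uma, 14)}.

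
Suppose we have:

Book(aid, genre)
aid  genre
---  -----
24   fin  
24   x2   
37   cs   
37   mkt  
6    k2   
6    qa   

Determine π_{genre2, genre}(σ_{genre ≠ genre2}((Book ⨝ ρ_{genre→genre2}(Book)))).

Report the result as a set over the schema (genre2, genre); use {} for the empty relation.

{(cs, mkt), (fin, x2), (k2, qa), (mkt, cs), (qa, k2), (x2, fin)}

ρ[genre→genre2]: schema becomes (aid, genre2); tuples unchanged.
Joining Book and ρ_{genre→genre2}(Book) on aid yields {(24, fin, fin), (24, fin, x2), (24, x2, fin), (24, x2, x2), (37, cs, cs), (37, cs, mkt), (37, mkt, cs), (37, mkt, mkt), (6, k2, k2), (6, k2, qa), (6, qa, k2), (6, qa, qa)}.
Apply σ_{genre ≠ genre2}; surviving tuples: {(24, fin, x2), (24, x2, fin), (37, cs, mkt), (37, mkt, cs), (6, k2, qa), (6, qa, k2)}
Keep only column(s) genre2, genre: {(cs, mkt), (fin, x2), (k2, qa), (mkt, cs), (qa, k2), (x2, fin)}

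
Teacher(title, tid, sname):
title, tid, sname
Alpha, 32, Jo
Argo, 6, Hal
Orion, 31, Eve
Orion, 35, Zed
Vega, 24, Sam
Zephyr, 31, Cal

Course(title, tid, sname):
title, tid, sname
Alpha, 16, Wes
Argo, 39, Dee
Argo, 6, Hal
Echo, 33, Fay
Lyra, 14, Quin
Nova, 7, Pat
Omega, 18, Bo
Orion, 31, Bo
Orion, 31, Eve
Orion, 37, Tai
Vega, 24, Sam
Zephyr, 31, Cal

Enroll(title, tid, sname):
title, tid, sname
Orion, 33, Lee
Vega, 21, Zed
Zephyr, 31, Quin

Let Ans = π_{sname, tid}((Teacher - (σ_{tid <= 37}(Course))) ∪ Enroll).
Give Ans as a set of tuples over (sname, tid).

{(Jo, 32), (Lee, 33), (Quin, 31), (Zed, 21), (Zed, 35)}

Selection tid <= 37: {(Alpha, 16, Wes), (Argo, 6, Hal), (Echo, 33, Fay), (Lyra, 14, Quin), (Nova, 7, Pat), (Omega, 18, Bo), (Orion, 31, Bo), (Orion, 31, Eve), (Orion, 37, Tai), (Vega, 24, Sam), (Zephyr, 31, Cal)}
Set difference of the two operands is {(Alpha, 32, Jo), (Orion, 35, Zed)}.
Set union of the two operands is {(Alpha, 32, Jo), (Orion, 33, Lee), (Orion, 35, Zed), (Vega, 21, Zed), (Zephyr, 31, Quin)}.
π[sname, tid]: project onto (sname, tid) → {(Jo, 32), (Lee, 33), (Quin, 31), (Zed, 21), (Zed, 35)}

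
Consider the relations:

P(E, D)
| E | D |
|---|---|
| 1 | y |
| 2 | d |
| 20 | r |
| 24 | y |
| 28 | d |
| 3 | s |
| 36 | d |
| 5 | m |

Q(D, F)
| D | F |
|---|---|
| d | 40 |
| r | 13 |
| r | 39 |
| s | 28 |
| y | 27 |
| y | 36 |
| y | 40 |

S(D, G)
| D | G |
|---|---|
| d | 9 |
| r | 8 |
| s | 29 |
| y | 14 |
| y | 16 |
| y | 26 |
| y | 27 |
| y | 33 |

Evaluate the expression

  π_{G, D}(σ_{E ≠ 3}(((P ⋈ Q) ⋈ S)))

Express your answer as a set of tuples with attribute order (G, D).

P ⋈ Q (natural join on D): {(1, y, 27), (1, y, 36), (1, y, 40), (2, d, 40), (20, r, 13), (20, r, 39), (24, y, 27), (24, y, 36), (24, y, 40), (28, d, 40), (3, s, 28), (36, d, 40)}
(P ⋈ Q) ⋈ S (natural join on D): {(1, y, 27, 14), (1, y, 27, 16), (1, y, 27, 26), (1, y, 27, 27), (1, y, 27, 33), (1, y, 36, 14), (1, y, 36, 16), (1, y, 36, 26), (1, y, 36, 27), (1, y, 36, 33), (1, y, 40, 14), (1, y, 40, 16), (1, y, 40, 26), (1, y, 40, 27), (1, y, 40, 33), (2, d, 40, 9), (20, r, 13, 8), (20, r, 39, 8), (24, y, 27, 14), (24, y, 27, 16), (24, y, 27, 26), (24, y, 27, 27), (24, y, 27, 33), (24, y, 36, 14), (24, y, 36, 16), (24, y, 36, 26), (24, y, 36, 27), (24, y, 36, 33), (24, y, 40, 14), (24, y, 40, 16), (24, y, 40, 26), (24, y, 40, 27), (24, y, 40, 33), (28, d, 40, 9), (3, s, 28, 29), (36, d, 40, 9)}
σ[E ≠ 3]: keep tuples satisfying E ≠ 3 → {(1, y, 27, 14), (1, y, 27, 16), (1, y, 27, 26), (1, y, 27, 27), (1, y, 27, 33), (1, y, 36, 14), (1, y, 36, 16), (1, y, 36, 26), (1, y, 36, 27), (1, y, 36, 33), (1, y, 40, 14), (1, y, 40, 16), (1, y, 40, 26), (1, y, 40, 27), (1, y, 40, 33), (2, d, 40, 9), (20, r, 13, 8), (20, r, 39, 8), (24, y, 27, 14), (24, y, 27, 16), (24, y, 27, 26), (24, y, 27, 27), (24, y, 27, 33), (24, y, 36, 14), (24, y, 36, 16), (24, y, 36, 26), (24, y, 36, 27), (24, y, 36, 33), (24, y, 40, 14), (24, y, 40, 16), (24, y, 40, 26), (24, y, 40, 27), (24, y, 40, 33), (28, d, 40, 9), (36, d, 40, 9)}
Keep only column(s) G, D (28 duplicate(s) eliminated): {(14, y), (16, y), (26, y), (27, y), (33, y), (8, r), (9, d)}

{(14, y), (16, y), (26, y), (27, y), (33, y), (8, r), (9, d)}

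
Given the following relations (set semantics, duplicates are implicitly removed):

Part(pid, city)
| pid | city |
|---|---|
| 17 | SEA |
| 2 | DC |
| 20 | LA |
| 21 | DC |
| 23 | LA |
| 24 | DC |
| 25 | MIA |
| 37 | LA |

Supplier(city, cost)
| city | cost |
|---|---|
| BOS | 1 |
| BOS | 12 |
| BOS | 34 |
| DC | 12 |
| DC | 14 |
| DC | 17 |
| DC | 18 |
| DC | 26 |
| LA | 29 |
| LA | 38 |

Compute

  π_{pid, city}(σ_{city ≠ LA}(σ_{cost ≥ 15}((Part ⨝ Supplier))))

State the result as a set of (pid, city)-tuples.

Part ⋈ Supplier (natural join on city): {(2, DC, 12), (2, DC, 14), (2, DC, 17), (2, DC, 18), (2, DC, 26), (20, LA, 29), (20, LA, 38), (21, DC, 12), (21, DC, 14), (21, DC, 17), (21, DC, 18), (21, DC, 26), (23, LA, 29), (23, LA, 38), (24, DC, 12), (24, DC, 14), (24, DC, 17), (24, DC, 18), (24, DC, 26), (37, LA, 29), (37, LA, 38)}
Selection cost ≥ 15: {(2, DC, 17), (2, DC, 18), (2, DC, 26), (20, LA, 29), (20, LA, 38), (21, DC, 17), (21, DC, 18), (21, DC, 26), (23, LA, 29), (23, LA, 38), (24, DC, 17), (24, DC, 18), (24, DC, 26), (37, LA, 29), (37, LA, 38)}
Selection city ≠ LA: {(2, DC, 17), (2, DC, 18), (2, DC, 26), (21, DC, 17), (21, DC, 18), (21, DC, 26), (24, DC, 17), (24, DC, 18), (24, DC, 26)}
π_{pid, city} gives {(2, DC), (21, DC), (24, DC)} (6 duplicate(s) eliminated).

{(2, DC), (21, DC), (24, DC)}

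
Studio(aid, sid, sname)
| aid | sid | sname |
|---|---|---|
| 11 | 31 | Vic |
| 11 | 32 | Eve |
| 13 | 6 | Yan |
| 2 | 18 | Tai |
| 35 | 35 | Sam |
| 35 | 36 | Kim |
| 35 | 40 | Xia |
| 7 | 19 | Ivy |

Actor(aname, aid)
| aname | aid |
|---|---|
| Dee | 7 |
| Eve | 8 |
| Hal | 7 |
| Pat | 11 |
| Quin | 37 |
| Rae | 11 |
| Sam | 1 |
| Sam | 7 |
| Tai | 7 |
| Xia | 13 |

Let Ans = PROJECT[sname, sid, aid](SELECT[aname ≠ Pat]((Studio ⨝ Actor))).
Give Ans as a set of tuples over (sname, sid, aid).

{(Eve, 32, 11), (Ivy, 19, 7), (Vic, 31, 11), (Yan, 6, 13)}

Joining Studio and Actor on aid yields {(11, 31, Vic, Pat), (11, 31, Vic, Rae), (11, 32, Eve, Pat), (11, 32, Eve, Rae), (13, 6, Yan, Xia), (7, 19, Ivy, Dee), (7, 19, Ivy, Hal), (7, 19, Ivy, Sam), (7, 19, Ivy, Tai)}.
Filtering on aname ≠ Pat leaves {(11, 31, Vic, Rae), (11, 32, Eve, Rae), (13, 6, Yan, Xia), (7, 19, Ivy, Dee), (7, 19, Ivy, Hal), (7, 19, Ivy, Sam), (7, 19, Ivy, Tai)}.
π_{sname, sid, aid} gives {(Eve, 32, 11), (Ivy, 19, 7), (Vic, 31, 11), (Yan, 6, 13)} (3 duplicate(s) eliminated).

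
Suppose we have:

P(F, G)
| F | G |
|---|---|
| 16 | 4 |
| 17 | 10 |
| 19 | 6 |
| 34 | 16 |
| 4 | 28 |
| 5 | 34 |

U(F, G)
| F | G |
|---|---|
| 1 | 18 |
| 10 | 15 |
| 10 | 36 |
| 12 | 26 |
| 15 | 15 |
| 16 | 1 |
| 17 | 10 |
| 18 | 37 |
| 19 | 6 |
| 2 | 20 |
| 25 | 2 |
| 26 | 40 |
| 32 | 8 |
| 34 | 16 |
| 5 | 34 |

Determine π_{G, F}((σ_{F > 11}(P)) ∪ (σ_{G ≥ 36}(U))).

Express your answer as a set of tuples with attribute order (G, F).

{(10, 17), (16, 34), (36, 10), (37, 18), (4, 16), (40, 26), (6, 19)}

σ[F > 11]: keep tuples satisfying F > 11 → {(16, 4), (17, 10), (19, 6), (34, 16)}
σ[G ≥ 36]: keep tuples satisfying G ≥ 36 → {(10, 36), (18, 37), (26, 40)}
Taking the union: {(10, 36), (16, 4), (17, 10), (18, 37), (19, 6), (26, 40), (34, 16)}
π[G, F]: project onto (G, F) → {(10, 17), (16, 34), (36, 10), (37, 18), (4, 16), (40, 26), (6, 19)}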